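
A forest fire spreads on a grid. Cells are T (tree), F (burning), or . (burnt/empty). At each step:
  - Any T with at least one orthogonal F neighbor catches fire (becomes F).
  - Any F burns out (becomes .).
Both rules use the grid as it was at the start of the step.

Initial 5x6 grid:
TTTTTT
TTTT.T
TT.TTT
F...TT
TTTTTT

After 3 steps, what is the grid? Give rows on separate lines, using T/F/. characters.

Step 1: 2 trees catch fire, 1 burn out
  TTTTTT
  TTTT.T
  FT.TTT
  ....TT
  FTTTTT
Step 2: 3 trees catch fire, 2 burn out
  TTTTTT
  FTTT.T
  .F.TTT
  ....TT
  .FTTTT
Step 3: 3 trees catch fire, 3 burn out
  FTTTTT
  .FTT.T
  ...TTT
  ....TT
  ..FTTT

FTTTTT
.FTT.T
...TTT
....TT
..FTTT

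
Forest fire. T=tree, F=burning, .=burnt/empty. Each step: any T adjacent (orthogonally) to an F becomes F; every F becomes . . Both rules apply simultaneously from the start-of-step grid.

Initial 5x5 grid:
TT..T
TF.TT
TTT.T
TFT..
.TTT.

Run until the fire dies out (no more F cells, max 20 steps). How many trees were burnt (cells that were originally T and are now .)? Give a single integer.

Step 1: +6 fires, +2 burnt (F count now 6)
Step 2: +4 fires, +6 burnt (F count now 4)
Step 3: +1 fires, +4 burnt (F count now 1)
Step 4: +0 fires, +1 burnt (F count now 0)
Fire out after step 4
Initially T: 15, now '.': 21
Total burnt (originally-T cells now '.'): 11

Answer: 11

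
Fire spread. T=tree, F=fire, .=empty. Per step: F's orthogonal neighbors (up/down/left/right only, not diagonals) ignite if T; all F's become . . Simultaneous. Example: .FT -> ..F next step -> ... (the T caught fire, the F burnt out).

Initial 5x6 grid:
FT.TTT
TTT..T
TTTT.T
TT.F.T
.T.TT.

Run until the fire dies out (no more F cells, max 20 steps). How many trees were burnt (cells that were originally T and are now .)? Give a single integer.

Step 1: +4 fires, +2 burnt (F count now 4)
Step 2: +4 fires, +4 burnt (F count now 4)
Step 3: +3 fires, +4 burnt (F count now 3)
Step 4: +1 fires, +3 burnt (F count now 1)
Step 5: +1 fires, +1 burnt (F count now 1)
Step 6: +0 fires, +1 burnt (F count now 0)
Fire out after step 6
Initially T: 19, now '.': 24
Total burnt (originally-T cells now '.'): 13

Answer: 13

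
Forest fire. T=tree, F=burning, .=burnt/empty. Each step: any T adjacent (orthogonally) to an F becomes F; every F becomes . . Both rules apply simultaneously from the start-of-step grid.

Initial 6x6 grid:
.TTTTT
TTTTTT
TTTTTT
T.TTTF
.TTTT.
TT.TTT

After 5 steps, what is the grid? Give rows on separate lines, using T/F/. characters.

Step 1: 2 trees catch fire, 1 burn out
  .TTTTT
  TTTTTT
  TTTTTF
  T.TTF.
  .TTTT.
  TT.TTT
Step 2: 4 trees catch fire, 2 burn out
  .TTTTT
  TTTTTF
  TTTTF.
  T.TF..
  .TTTF.
  TT.TTT
Step 3: 6 trees catch fire, 4 burn out
  .TTTTF
  TTTTF.
  TTTF..
  T.F...
  .TTF..
  TT.TFT
Step 4: 6 trees catch fire, 6 burn out
  .TTTF.
  TTTF..
  TTF...
  T.....
  .TF...
  TT.F.F
Step 5: 4 trees catch fire, 6 burn out
  .TTF..
  TTF...
  TF....
  T.....
  .F....
  TT....

.TTF..
TTF...
TF....
T.....
.F....
TT....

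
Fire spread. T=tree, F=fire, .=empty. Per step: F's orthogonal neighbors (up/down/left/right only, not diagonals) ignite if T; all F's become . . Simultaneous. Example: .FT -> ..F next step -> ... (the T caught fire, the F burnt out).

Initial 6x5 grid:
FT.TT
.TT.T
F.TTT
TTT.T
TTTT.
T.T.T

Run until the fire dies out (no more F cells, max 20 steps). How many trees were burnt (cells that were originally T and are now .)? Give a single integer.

Step 1: +2 fires, +2 burnt (F count now 2)
Step 2: +3 fires, +2 burnt (F count now 3)
Step 3: +4 fires, +3 burnt (F count now 4)
Step 4: +2 fires, +4 burnt (F count now 2)
Step 5: +3 fires, +2 burnt (F count now 3)
Step 6: +1 fires, +3 burnt (F count now 1)
Step 7: +2 fires, +1 burnt (F count now 2)
Step 8: +1 fires, +2 burnt (F count now 1)
Step 9: +1 fires, +1 burnt (F count now 1)
Step 10: +0 fires, +1 burnt (F count now 0)
Fire out after step 10
Initially T: 20, now '.': 29
Total burnt (originally-T cells now '.'): 19

Answer: 19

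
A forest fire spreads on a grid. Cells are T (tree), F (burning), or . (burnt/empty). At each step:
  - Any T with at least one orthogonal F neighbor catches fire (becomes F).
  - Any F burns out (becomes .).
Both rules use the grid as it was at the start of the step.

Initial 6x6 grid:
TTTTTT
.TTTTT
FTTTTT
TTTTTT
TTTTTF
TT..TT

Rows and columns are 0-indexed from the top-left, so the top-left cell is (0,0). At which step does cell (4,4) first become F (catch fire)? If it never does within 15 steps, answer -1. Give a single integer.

Step 1: cell (4,4)='F' (+5 fires, +2 burnt)
  -> target ignites at step 1
Step 2: cell (4,4)='.' (+8 fires, +5 burnt)
Step 3: cell (4,4)='.' (+10 fires, +8 burnt)
Step 4: cell (4,4)='.' (+6 fires, +10 burnt)
Step 5: cell (4,4)='.' (+2 fires, +6 burnt)
Step 6: cell (4,4)='.' (+0 fires, +2 burnt)
  fire out at step 6

1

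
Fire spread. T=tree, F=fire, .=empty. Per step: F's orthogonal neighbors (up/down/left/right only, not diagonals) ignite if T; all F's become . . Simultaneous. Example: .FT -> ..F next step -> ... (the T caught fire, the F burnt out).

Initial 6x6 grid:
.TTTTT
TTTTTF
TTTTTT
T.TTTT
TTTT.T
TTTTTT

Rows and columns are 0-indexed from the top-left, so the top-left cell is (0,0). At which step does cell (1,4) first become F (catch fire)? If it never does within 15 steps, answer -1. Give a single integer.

Step 1: cell (1,4)='F' (+3 fires, +1 burnt)
  -> target ignites at step 1
Step 2: cell (1,4)='.' (+4 fires, +3 burnt)
Step 3: cell (1,4)='.' (+5 fires, +4 burnt)
Step 4: cell (1,4)='.' (+5 fires, +5 burnt)
Step 5: cell (1,4)='.' (+6 fires, +5 burnt)
Step 6: cell (1,4)='.' (+3 fires, +6 burnt)
Step 7: cell (1,4)='.' (+3 fires, +3 burnt)
Step 8: cell (1,4)='.' (+2 fires, +3 burnt)
Step 9: cell (1,4)='.' (+1 fires, +2 burnt)
Step 10: cell (1,4)='.' (+0 fires, +1 burnt)
  fire out at step 10

1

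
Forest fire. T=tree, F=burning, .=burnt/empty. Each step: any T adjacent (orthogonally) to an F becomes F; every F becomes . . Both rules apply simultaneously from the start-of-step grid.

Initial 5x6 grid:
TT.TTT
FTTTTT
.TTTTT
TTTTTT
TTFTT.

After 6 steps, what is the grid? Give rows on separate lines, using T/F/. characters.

Step 1: 5 trees catch fire, 2 burn out
  FT.TTT
  .FTTTT
  .TTTTT
  TTFTTT
  TF.FT.
Step 2: 8 trees catch fire, 5 burn out
  .F.TTT
  ..FTTT
  .FFTTT
  TF.FTT
  F...F.
Step 3: 4 trees catch fire, 8 burn out
  ...TTT
  ...FTT
  ...FTT
  F...FT
  ......
Step 4: 4 trees catch fire, 4 burn out
  ...FTT
  ....FT
  ....FT
  .....F
  ......
Step 5: 3 trees catch fire, 4 burn out
  ....FT
  .....F
  .....F
  ......
  ......
Step 6: 1 trees catch fire, 3 burn out
  .....F
  ......
  ......
  ......
  ......

.....F
......
......
......
......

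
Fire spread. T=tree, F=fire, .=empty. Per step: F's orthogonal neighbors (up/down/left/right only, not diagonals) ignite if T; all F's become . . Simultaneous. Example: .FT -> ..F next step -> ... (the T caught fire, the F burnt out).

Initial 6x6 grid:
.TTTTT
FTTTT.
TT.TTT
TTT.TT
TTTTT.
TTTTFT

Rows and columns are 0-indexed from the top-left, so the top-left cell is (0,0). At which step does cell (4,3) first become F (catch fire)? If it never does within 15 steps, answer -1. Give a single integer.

Step 1: cell (4,3)='T' (+5 fires, +2 burnt)
Step 2: cell (4,3)='F' (+7 fires, +5 burnt)
  -> target ignites at step 2
Step 3: cell (4,3)='.' (+8 fires, +7 burnt)
Step 4: cell (4,3)='.' (+7 fires, +8 burnt)
Step 5: cell (4,3)='.' (+1 fires, +7 burnt)
Step 6: cell (4,3)='.' (+1 fires, +1 burnt)
Step 7: cell (4,3)='.' (+0 fires, +1 burnt)
  fire out at step 7

2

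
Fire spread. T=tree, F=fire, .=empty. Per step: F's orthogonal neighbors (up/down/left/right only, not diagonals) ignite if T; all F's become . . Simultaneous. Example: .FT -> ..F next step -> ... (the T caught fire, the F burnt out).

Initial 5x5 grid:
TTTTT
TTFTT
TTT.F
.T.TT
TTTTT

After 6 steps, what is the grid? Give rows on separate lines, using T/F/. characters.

Step 1: 6 trees catch fire, 2 burn out
  TTFTT
  TF.FF
  TTF..
  .T.TF
  TTTTT
Step 2: 7 trees catch fire, 6 burn out
  TF.FF
  F....
  TF...
  .T.F.
  TTTTF
Step 3: 4 trees catch fire, 7 burn out
  F....
  .....
  F....
  .F...
  TTTF.
Step 4: 2 trees catch fire, 4 burn out
  .....
  .....
  .....
  .....
  TFF..
Step 5: 1 trees catch fire, 2 burn out
  .....
  .....
  .....
  .....
  F....
Step 6: 0 trees catch fire, 1 burn out
  .....
  .....
  .....
  .....
  .....

.....
.....
.....
.....
.....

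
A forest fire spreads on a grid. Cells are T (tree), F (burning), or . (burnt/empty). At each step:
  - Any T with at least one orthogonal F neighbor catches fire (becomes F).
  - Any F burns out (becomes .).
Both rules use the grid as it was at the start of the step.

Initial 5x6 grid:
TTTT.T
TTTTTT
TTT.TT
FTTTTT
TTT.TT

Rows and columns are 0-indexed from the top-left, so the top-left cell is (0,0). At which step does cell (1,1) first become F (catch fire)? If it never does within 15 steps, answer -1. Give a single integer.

Step 1: cell (1,1)='T' (+3 fires, +1 burnt)
Step 2: cell (1,1)='T' (+4 fires, +3 burnt)
Step 3: cell (1,1)='F' (+5 fires, +4 burnt)
  -> target ignites at step 3
Step 4: cell (1,1)='.' (+3 fires, +5 burnt)
Step 5: cell (1,1)='.' (+5 fires, +3 burnt)
Step 6: cell (1,1)='.' (+4 fires, +5 burnt)
Step 7: cell (1,1)='.' (+1 fires, +4 burnt)
Step 8: cell (1,1)='.' (+1 fires, +1 burnt)
Step 9: cell (1,1)='.' (+0 fires, +1 burnt)
  fire out at step 9

3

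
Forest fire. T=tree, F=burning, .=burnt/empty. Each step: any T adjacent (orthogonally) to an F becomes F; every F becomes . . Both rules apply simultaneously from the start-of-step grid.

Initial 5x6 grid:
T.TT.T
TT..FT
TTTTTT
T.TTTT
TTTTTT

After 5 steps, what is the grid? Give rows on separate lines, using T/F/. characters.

Step 1: 2 trees catch fire, 1 burn out
  T.TT.T
  TT...F
  TTTTFT
  T.TTTT
  TTTTTT
Step 2: 4 trees catch fire, 2 burn out
  T.TT.F
  TT....
  TTTF.F
  T.TTFT
  TTTTTT
Step 3: 4 trees catch fire, 4 burn out
  T.TT..
  TT....
  TTF...
  T.TF.F
  TTTTFT
Step 4: 4 trees catch fire, 4 burn out
  T.TT..
  TT....
  TF....
  T.F...
  TTTF.F
Step 5: 3 trees catch fire, 4 burn out
  T.TT..
  TF....
  F.....
  T.....
  TTF...

T.TT..
TF....
F.....
T.....
TTF...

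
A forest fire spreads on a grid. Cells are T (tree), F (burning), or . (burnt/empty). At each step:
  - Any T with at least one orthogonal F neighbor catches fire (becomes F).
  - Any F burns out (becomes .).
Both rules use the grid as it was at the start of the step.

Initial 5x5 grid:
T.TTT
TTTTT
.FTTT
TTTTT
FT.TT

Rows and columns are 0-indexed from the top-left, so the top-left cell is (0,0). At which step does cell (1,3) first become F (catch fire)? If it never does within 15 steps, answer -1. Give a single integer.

Step 1: cell (1,3)='T' (+5 fires, +2 burnt)
Step 2: cell (1,3)='T' (+4 fires, +5 burnt)
Step 3: cell (1,3)='F' (+5 fires, +4 burnt)
  -> target ignites at step 3
Step 4: cell (1,3)='.' (+4 fires, +5 burnt)
Step 5: cell (1,3)='.' (+2 fires, +4 burnt)
Step 6: cell (1,3)='.' (+0 fires, +2 burnt)
  fire out at step 6

3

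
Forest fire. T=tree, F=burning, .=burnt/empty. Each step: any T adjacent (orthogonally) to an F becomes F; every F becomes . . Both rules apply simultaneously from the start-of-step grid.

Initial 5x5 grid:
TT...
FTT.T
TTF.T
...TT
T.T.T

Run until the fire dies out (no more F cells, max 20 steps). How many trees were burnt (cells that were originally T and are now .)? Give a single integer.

Answer: 6

Derivation:
Step 1: +5 fires, +2 burnt (F count now 5)
Step 2: +1 fires, +5 burnt (F count now 1)
Step 3: +0 fires, +1 burnt (F count now 0)
Fire out after step 3
Initially T: 13, now '.': 18
Total burnt (originally-T cells now '.'): 6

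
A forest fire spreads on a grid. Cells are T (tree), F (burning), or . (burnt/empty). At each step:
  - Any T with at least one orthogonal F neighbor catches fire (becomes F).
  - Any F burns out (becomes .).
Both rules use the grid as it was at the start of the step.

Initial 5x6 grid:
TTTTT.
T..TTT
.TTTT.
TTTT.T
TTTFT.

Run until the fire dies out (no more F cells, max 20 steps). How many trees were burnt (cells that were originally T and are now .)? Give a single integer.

Answer: 21

Derivation:
Step 1: +3 fires, +1 burnt (F count now 3)
Step 2: +3 fires, +3 burnt (F count now 3)
Step 3: +5 fires, +3 burnt (F count now 5)
Step 4: +4 fires, +5 burnt (F count now 4)
Step 5: +3 fires, +4 burnt (F count now 3)
Step 6: +1 fires, +3 burnt (F count now 1)
Step 7: +1 fires, +1 burnt (F count now 1)
Step 8: +1 fires, +1 burnt (F count now 1)
Step 9: +0 fires, +1 burnt (F count now 0)
Fire out after step 9
Initially T: 22, now '.': 29
Total burnt (originally-T cells now '.'): 21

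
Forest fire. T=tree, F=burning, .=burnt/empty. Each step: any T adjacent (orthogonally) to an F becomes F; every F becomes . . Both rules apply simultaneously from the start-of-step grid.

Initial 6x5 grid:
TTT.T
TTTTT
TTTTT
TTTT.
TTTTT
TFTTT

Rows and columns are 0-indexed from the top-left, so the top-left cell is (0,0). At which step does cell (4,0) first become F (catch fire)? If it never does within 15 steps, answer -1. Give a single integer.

Step 1: cell (4,0)='T' (+3 fires, +1 burnt)
Step 2: cell (4,0)='F' (+4 fires, +3 burnt)
  -> target ignites at step 2
Step 3: cell (4,0)='.' (+5 fires, +4 burnt)
Step 4: cell (4,0)='.' (+5 fires, +5 burnt)
Step 5: cell (4,0)='.' (+4 fires, +5 burnt)
Step 6: cell (4,0)='.' (+4 fires, +4 burnt)
Step 7: cell (4,0)='.' (+1 fires, +4 burnt)
Step 8: cell (4,0)='.' (+1 fires, +1 burnt)
Step 9: cell (4,0)='.' (+0 fires, +1 burnt)
  fire out at step 9

2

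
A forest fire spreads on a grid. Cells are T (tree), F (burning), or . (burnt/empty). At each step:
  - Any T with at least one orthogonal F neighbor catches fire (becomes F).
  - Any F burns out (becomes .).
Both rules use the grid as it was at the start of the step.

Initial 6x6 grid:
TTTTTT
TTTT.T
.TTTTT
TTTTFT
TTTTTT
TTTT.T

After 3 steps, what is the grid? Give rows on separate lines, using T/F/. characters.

Step 1: 4 trees catch fire, 1 burn out
  TTTTTT
  TTTT.T
  .TTTFT
  TTTF.F
  TTTTFT
  TTTT.T
Step 2: 5 trees catch fire, 4 burn out
  TTTTTT
  TTTT.T
  .TTF.F
  TTF...
  TTTF.F
  TTTT.T
Step 3: 7 trees catch fire, 5 burn out
  TTTTTT
  TTTF.F
  .TF...
  TF....
  TTF...
  TTTF.F

TTTTTT
TTTF.F
.TF...
TF....
TTF...
TTTF.F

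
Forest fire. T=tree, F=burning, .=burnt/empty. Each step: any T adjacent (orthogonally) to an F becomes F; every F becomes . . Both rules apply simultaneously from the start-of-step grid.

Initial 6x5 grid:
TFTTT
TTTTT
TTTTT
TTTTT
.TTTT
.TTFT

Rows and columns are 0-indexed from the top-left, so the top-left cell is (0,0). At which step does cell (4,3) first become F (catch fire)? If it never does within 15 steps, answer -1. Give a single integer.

Step 1: cell (4,3)='F' (+6 fires, +2 burnt)
  -> target ignites at step 1
Step 2: cell (4,3)='.' (+8 fires, +6 burnt)
Step 3: cell (4,3)='.' (+9 fires, +8 burnt)
Step 4: cell (4,3)='.' (+3 fires, +9 burnt)
Step 5: cell (4,3)='.' (+0 fires, +3 burnt)
  fire out at step 5

1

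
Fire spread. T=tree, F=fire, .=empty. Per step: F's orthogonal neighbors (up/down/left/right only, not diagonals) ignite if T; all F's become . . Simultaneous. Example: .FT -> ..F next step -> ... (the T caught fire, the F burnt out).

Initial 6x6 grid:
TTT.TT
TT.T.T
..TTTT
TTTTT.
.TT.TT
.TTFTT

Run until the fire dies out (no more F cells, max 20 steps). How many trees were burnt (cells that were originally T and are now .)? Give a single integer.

Answer: 21

Derivation:
Step 1: +2 fires, +1 burnt (F count now 2)
Step 2: +4 fires, +2 burnt (F count now 4)
Step 3: +4 fires, +4 burnt (F count now 4)
Step 4: +4 fires, +4 burnt (F count now 4)
Step 5: +3 fires, +4 burnt (F count now 3)
Step 6: +2 fires, +3 burnt (F count now 2)
Step 7: +1 fires, +2 burnt (F count now 1)
Step 8: +1 fires, +1 burnt (F count now 1)
Step 9: +0 fires, +1 burnt (F count now 0)
Fire out after step 9
Initially T: 26, now '.': 31
Total burnt (originally-T cells now '.'): 21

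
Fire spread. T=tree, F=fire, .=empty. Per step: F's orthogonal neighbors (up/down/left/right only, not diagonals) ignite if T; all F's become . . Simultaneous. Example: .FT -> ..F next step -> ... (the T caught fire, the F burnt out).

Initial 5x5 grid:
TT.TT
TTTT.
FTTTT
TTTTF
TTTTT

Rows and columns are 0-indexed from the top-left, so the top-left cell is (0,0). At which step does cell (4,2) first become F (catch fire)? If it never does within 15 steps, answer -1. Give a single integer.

Step 1: cell (4,2)='T' (+6 fires, +2 burnt)
Step 2: cell (4,2)='T' (+8 fires, +6 burnt)
Step 3: cell (4,2)='F' (+5 fires, +8 burnt)
  -> target ignites at step 3
Step 4: cell (4,2)='.' (+1 fires, +5 burnt)
Step 5: cell (4,2)='.' (+1 fires, +1 burnt)
Step 6: cell (4,2)='.' (+0 fires, +1 burnt)
  fire out at step 6

3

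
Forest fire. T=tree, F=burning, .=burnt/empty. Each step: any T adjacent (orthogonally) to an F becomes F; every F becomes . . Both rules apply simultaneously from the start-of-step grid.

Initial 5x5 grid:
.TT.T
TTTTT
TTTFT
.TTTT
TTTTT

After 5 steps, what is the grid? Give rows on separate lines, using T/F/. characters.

Step 1: 4 trees catch fire, 1 burn out
  .TT.T
  TTTFT
  TTF.F
  .TTFT
  TTTTT
Step 2: 6 trees catch fire, 4 burn out
  .TT.T
  TTF.F
  TF...
  .TF.F
  TTTFT
Step 3: 7 trees catch fire, 6 burn out
  .TF.F
  TF...
  F....
  .F...
  TTF.F
Step 4: 3 trees catch fire, 7 burn out
  .F...
  F....
  .....
  .....
  TF...
Step 5: 1 trees catch fire, 3 burn out
  .....
  .....
  .....
  .....
  F....

.....
.....
.....
.....
F....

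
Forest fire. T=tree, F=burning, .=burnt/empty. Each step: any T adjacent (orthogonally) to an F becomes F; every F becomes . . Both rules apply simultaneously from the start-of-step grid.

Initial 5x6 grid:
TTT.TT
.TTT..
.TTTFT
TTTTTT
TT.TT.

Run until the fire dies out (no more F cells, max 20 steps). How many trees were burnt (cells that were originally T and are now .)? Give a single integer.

Step 1: +3 fires, +1 burnt (F count now 3)
Step 2: +5 fires, +3 burnt (F count now 5)
Step 3: +4 fires, +5 burnt (F count now 4)
Step 4: +3 fires, +4 burnt (F count now 3)
Step 5: +3 fires, +3 burnt (F count now 3)
Step 6: +2 fires, +3 burnt (F count now 2)
Step 7: +0 fires, +2 burnt (F count now 0)
Fire out after step 7
Initially T: 22, now '.': 28
Total burnt (originally-T cells now '.'): 20

Answer: 20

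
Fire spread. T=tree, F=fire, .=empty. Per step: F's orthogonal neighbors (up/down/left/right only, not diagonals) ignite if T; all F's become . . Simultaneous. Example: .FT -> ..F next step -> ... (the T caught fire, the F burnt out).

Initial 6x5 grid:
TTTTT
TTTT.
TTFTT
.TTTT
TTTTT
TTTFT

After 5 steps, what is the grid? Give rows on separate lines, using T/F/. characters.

Step 1: 7 trees catch fire, 2 burn out
  TTTTT
  TTFT.
  TF.FT
  .TFTT
  TTTFT
  TTF.F
Step 2: 10 trees catch fire, 7 burn out
  TTFTT
  TF.F.
  F...F
  .F.FT
  TTF.F
  TF...
Step 3: 6 trees catch fire, 10 burn out
  TF.FT
  F....
  .....
  ....F
  TF...
  F....
Step 4: 3 trees catch fire, 6 burn out
  F...F
  .....
  .....
  .....
  F....
  .....
Step 5: 0 trees catch fire, 3 burn out
  .....
  .....
  .....
  .....
  .....
  .....

.....
.....
.....
.....
.....
.....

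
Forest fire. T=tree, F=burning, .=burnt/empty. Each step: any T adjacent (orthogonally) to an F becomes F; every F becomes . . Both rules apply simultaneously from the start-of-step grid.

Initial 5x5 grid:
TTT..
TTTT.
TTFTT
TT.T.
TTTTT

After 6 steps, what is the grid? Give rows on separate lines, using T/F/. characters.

Step 1: 3 trees catch fire, 1 burn out
  TTT..
  TTFT.
  TF.FT
  TT.T.
  TTTTT
Step 2: 7 trees catch fire, 3 burn out
  TTF..
  TF.F.
  F...F
  TF.F.
  TTTTT
Step 3: 5 trees catch fire, 7 burn out
  TF...
  F....
  .....
  F....
  TFTFT
Step 4: 4 trees catch fire, 5 burn out
  F....
  .....
  .....
  .....
  F.F.F
Step 5: 0 trees catch fire, 4 burn out
  .....
  .....
  .....
  .....
  .....
Step 6: 0 trees catch fire, 0 burn out
  .....
  .....
  .....
  .....
  .....

.....
.....
.....
.....
.....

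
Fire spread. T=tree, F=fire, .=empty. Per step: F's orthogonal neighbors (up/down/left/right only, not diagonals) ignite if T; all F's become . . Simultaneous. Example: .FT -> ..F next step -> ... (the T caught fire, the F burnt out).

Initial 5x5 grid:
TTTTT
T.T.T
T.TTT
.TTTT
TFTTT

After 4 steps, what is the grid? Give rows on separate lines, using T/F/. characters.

Step 1: 3 trees catch fire, 1 burn out
  TTTTT
  T.T.T
  T.TTT
  .FTTT
  F.FTT
Step 2: 2 trees catch fire, 3 burn out
  TTTTT
  T.T.T
  T.TTT
  ..FTT
  ...FT
Step 3: 3 trees catch fire, 2 burn out
  TTTTT
  T.T.T
  T.FTT
  ...FT
  ....F
Step 4: 3 trees catch fire, 3 burn out
  TTTTT
  T.F.T
  T..FT
  ....F
  .....

TTTTT
T.F.T
T..FT
....F
.....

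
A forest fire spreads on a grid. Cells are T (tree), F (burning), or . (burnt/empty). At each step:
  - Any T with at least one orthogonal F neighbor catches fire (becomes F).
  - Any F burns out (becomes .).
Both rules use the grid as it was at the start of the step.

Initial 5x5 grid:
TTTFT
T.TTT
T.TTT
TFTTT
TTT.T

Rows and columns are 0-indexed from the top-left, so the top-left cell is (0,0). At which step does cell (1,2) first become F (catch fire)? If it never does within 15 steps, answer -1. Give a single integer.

Step 1: cell (1,2)='T' (+6 fires, +2 burnt)
Step 2: cell (1,2)='F' (+9 fires, +6 burnt)
  -> target ignites at step 2
Step 3: cell (1,2)='.' (+4 fires, +9 burnt)
Step 4: cell (1,2)='.' (+1 fires, +4 burnt)
Step 5: cell (1,2)='.' (+0 fires, +1 burnt)
  fire out at step 5

2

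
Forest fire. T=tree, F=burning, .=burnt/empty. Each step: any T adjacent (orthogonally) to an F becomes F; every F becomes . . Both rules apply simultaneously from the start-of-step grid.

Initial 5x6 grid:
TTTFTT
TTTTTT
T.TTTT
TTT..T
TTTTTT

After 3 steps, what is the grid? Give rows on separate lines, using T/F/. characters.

Step 1: 3 trees catch fire, 1 burn out
  TTF.FT
  TTTFTT
  T.TTTT
  TTT..T
  TTTTTT
Step 2: 5 trees catch fire, 3 burn out
  TF...F
  TTF.FT
  T.TFTT
  TTT..T
  TTTTTT
Step 3: 5 trees catch fire, 5 burn out
  F.....
  TF...F
  T.F.FT
  TTT..T
  TTTTTT

F.....
TF...F
T.F.FT
TTT..T
TTTTTT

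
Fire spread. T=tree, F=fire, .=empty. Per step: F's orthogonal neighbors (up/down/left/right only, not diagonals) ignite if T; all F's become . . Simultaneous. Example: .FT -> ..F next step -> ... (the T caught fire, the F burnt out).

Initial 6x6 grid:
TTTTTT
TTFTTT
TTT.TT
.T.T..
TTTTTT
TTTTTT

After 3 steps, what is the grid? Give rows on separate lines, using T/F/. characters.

Step 1: 4 trees catch fire, 1 burn out
  TTFTTT
  TF.FTT
  TTF.TT
  .T.T..
  TTTTTT
  TTTTTT
Step 2: 5 trees catch fire, 4 burn out
  TF.FTT
  F...FT
  TF..TT
  .T.T..
  TTTTTT
  TTTTTT
Step 3: 6 trees catch fire, 5 burn out
  F...FT
  .....F
  F...FT
  .F.T..
  TTTTTT
  TTTTTT

F...FT
.....F
F...FT
.F.T..
TTTTTT
TTTTTT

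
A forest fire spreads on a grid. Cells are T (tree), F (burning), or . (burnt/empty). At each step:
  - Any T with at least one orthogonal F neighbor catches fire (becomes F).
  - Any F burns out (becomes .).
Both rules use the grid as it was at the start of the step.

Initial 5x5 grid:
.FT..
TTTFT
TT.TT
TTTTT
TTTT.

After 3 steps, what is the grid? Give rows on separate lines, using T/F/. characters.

Step 1: 5 trees catch fire, 2 burn out
  ..F..
  TFF.F
  TT.FT
  TTTTT
  TTTT.
Step 2: 4 trees catch fire, 5 burn out
  .....
  F....
  TF..F
  TTTFT
  TTTT.
Step 3: 5 trees catch fire, 4 burn out
  .....
  .....
  F....
  TFF.F
  TTTF.

.....
.....
F....
TFF.F
TTTF.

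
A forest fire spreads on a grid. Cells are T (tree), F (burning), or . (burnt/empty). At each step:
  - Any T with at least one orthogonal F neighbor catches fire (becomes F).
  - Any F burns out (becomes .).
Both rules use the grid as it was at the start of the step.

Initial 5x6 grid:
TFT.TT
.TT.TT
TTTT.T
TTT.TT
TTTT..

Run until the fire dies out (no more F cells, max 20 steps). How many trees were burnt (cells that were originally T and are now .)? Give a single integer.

Answer: 15

Derivation:
Step 1: +3 fires, +1 burnt (F count now 3)
Step 2: +2 fires, +3 burnt (F count now 2)
Step 3: +3 fires, +2 burnt (F count now 3)
Step 4: +4 fires, +3 burnt (F count now 4)
Step 5: +2 fires, +4 burnt (F count now 2)
Step 6: +1 fires, +2 burnt (F count now 1)
Step 7: +0 fires, +1 burnt (F count now 0)
Fire out after step 7
Initially T: 22, now '.': 23
Total burnt (originally-T cells now '.'): 15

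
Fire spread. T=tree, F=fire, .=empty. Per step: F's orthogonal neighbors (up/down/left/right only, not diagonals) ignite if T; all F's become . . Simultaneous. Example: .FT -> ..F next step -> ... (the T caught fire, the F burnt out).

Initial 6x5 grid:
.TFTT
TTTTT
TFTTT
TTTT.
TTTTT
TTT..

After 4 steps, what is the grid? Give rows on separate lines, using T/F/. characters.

Step 1: 7 trees catch fire, 2 burn out
  .F.FT
  TFFTT
  F.FTT
  TFTT.
  TTTTT
  TTT..
Step 2: 7 trees catch fire, 7 burn out
  ....F
  F..FT
  ...FT
  F.FT.
  TFTTT
  TTT..
Step 3: 6 trees catch fire, 7 burn out
  .....
  ....F
  ....F
  ...F.
  F.FTT
  TFT..
Step 4: 3 trees catch fire, 6 burn out
  .....
  .....
  .....
  .....
  ...FT
  F.F..

.....
.....
.....
.....
...FT
F.F..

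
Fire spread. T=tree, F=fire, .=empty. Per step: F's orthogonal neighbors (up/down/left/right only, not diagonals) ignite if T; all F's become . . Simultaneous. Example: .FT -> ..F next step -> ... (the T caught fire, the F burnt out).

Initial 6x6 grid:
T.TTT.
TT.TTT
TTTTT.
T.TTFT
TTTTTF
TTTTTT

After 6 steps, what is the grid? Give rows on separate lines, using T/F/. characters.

Step 1: 5 trees catch fire, 2 burn out
  T.TTT.
  TT.TTT
  TTTTF.
  T.TF.F
  TTTTF.
  TTTTTF
Step 2: 5 trees catch fire, 5 burn out
  T.TTT.
  TT.TFT
  TTTF..
  T.F...
  TTTF..
  TTTTF.
Step 3: 6 trees catch fire, 5 burn out
  T.TTF.
  TT.F.F
  TTF...
  T.....
  TTF...
  TTTF..
Step 4: 4 trees catch fire, 6 burn out
  T.TF..
  TT....
  TF....
  T.....
  TF....
  TTF...
Step 5: 5 trees catch fire, 4 burn out
  T.F...
  TF....
  F.....
  T.....
  F.....
  TF....
Step 6: 3 trees catch fire, 5 burn out
  T.....
  F.....
  ......
  F.....
  ......
  F.....

T.....
F.....
......
F.....
......
F.....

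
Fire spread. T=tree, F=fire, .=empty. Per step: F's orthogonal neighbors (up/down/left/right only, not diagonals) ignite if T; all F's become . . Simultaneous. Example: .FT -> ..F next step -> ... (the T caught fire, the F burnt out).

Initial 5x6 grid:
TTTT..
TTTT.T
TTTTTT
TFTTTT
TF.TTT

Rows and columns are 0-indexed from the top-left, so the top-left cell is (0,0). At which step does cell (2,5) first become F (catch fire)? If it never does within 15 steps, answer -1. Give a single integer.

Step 1: cell (2,5)='T' (+4 fires, +2 burnt)
Step 2: cell (2,5)='T' (+4 fires, +4 burnt)
Step 3: cell (2,5)='T' (+6 fires, +4 burnt)
Step 4: cell (2,5)='T' (+6 fires, +6 burnt)
Step 5: cell (2,5)='F' (+3 fires, +6 burnt)
  -> target ignites at step 5
Step 6: cell (2,5)='.' (+1 fires, +3 burnt)
Step 7: cell (2,5)='.' (+0 fires, +1 burnt)
  fire out at step 7

5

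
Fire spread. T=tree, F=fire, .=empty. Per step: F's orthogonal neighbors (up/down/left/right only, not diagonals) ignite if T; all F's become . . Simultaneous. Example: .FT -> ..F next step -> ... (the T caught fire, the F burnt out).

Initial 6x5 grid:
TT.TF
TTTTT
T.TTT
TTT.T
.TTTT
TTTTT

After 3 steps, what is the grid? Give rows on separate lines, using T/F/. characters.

Step 1: 2 trees catch fire, 1 burn out
  TT.F.
  TTTTF
  T.TTT
  TTT.T
  .TTTT
  TTTTT
Step 2: 2 trees catch fire, 2 burn out
  TT...
  TTTF.
  T.TTF
  TTT.T
  .TTTT
  TTTTT
Step 3: 3 trees catch fire, 2 burn out
  TT...
  TTF..
  T.TF.
  TTT.F
  .TTTT
  TTTTT

TT...
TTF..
T.TF.
TTT.F
.TTTT
TTTTT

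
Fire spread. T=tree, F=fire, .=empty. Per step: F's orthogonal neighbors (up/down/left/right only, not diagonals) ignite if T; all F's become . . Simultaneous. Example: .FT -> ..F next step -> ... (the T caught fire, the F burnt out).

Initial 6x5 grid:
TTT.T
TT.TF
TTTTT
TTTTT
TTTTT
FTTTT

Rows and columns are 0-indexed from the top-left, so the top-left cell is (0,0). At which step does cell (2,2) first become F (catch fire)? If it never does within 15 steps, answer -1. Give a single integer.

Step 1: cell (2,2)='T' (+5 fires, +2 burnt)
Step 2: cell (2,2)='T' (+5 fires, +5 burnt)
Step 3: cell (2,2)='F' (+7 fires, +5 burnt)
  -> target ignites at step 3
Step 4: cell (2,2)='.' (+5 fires, +7 burnt)
Step 5: cell (2,2)='.' (+2 fires, +5 burnt)
Step 6: cell (2,2)='.' (+1 fires, +2 burnt)
Step 7: cell (2,2)='.' (+1 fires, +1 burnt)
Step 8: cell (2,2)='.' (+0 fires, +1 burnt)
  fire out at step 8

3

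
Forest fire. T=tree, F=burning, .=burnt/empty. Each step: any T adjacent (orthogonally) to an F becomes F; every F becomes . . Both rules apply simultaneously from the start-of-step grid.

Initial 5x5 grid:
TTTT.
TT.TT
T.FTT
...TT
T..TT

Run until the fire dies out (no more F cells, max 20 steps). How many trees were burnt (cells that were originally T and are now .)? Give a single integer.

Step 1: +1 fires, +1 burnt (F count now 1)
Step 2: +3 fires, +1 burnt (F count now 3)
Step 3: +4 fires, +3 burnt (F count now 4)
Step 4: +2 fires, +4 burnt (F count now 2)
Step 5: +1 fires, +2 burnt (F count now 1)
Step 6: +2 fires, +1 burnt (F count now 2)
Step 7: +1 fires, +2 burnt (F count now 1)
Step 8: +1 fires, +1 burnt (F count now 1)
Step 9: +0 fires, +1 burnt (F count now 0)
Fire out after step 9
Initially T: 16, now '.': 24
Total burnt (originally-T cells now '.'): 15

Answer: 15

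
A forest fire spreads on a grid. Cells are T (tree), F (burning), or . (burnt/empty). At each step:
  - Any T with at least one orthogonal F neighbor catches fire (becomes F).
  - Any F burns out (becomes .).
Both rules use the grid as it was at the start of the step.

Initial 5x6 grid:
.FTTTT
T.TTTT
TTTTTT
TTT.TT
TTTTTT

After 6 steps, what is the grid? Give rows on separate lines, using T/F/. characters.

Step 1: 1 trees catch fire, 1 burn out
  ..FTTT
  T.TTTT
  TTTTTT
  TTT.TT
  TTTTTT
Step 2: 2 trees catch fire, 1 burn out
  ...FTT
  T.FTTT
  TTTTTT
  TTT.TT
  TTTTTT
Step 3: 3 trees catch fire, 2 burn out
  ....FT
  T..FTT
  TTFTTT
  TTT.TT
  TTTTTT
Step 4: 5 trees catch fire, 3 burn out
  .....F
  T...FT
  TF.FTT
  TTF.TT
  TTTTTT
Step 5: 5 trees catch fire, 5 burn out
  ......
  T....F
  F...FT
  TF..TT
  TTFTTT
Step 6: 6 trees catch fire, 5 burn out
  ......
  F.....
  .....F
  F...FT
  TF.FTT

......
F.....
.....F
F...FT
TF.FTT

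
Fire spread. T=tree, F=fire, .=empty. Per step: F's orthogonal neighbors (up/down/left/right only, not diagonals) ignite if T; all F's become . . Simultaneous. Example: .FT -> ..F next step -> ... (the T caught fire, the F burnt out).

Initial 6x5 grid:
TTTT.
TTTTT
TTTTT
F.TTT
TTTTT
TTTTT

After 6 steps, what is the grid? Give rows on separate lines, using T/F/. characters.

Step 1: 2 trees catch fire, 1 burn out
  TTTT.
  TTTTT
  FTTTT
  ..TTT
  FTTTT
  TTTTT
Step 2: 4 trees catch fire, 2 burn out
  TTTT.
  FTTTT
  .FTTT
  ..TTT
  .FTTT
  FTTTT
Step 3: 5 trees catch fire, 4 burn out
  FTTT.
  .FTTT
  ..FTT
  ..TTT
  ..FTT
  .FTTT
Step 4: 6 trees catch fire, 5 burn out
  .FTT.
  ..FTT
  ...FT
  ..FTT
  ...FT
  ..FTT
Step 5: 6 trees catch fire, 6 burn out
  ..FT.
  ...FT
  ....F
  ...FT
  ....F
  ...FT
Step 6: 4 trees catch fire, 6 burn out
  ...F.
  ....F
  .....
  ....F
  .....
  ....F

...F.
....F
.....
....F
.....
....F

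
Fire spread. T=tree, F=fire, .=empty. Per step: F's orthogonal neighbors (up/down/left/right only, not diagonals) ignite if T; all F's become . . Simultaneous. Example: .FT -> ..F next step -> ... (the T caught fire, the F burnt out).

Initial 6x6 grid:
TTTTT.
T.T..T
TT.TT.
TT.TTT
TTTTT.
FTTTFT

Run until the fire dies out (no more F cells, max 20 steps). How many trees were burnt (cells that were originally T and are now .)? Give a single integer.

Answer: 25

Derivation:
Step 1: +5 fires, +2 burnt (F count now 5)
Step 2: +5 fires, +5 burnt (F count now 5)
Step 3: +6 fires, +5 burnt (F count now 6)
Step 4: +3 fires, +6 burnt (F count now 3)
Step 5: +1 fires, +3 burnt (F count now 1)
Step 6: +1 fires, +1 burnt (F count now 1)
Step 7: +1 fires, +1 burnt (F count now 1)
Step 8: +2 fires, +1 burnt (F count now 2)
Step 9: +1 fires, +2 burnt (F count now 1)
Step 10: +0 fires, +1 burnt (F count now 0)
Fire out after step 10
Initially T: 26, now '.': 35
Total burnt (originally-T cells now '.'): 25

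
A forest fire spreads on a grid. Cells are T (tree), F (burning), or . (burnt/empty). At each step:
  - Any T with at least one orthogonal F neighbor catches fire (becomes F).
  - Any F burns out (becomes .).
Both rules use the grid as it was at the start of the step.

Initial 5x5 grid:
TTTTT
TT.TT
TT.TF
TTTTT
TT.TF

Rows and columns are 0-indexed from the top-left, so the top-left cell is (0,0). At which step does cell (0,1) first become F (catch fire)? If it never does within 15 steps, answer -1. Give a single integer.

Step 1: cell (0,1)='T' (+4 fires, +2 burnt)
Step 2: cell (0,1)='T' (+3 fires, +4 burnt)
Step 3: cell (0,1)='T' (+2 fires, +3 burnt)
Step 4: cell (0,1)='T' (+2 fires, +2 burnt)
Step 5: cell (0,1)='F' (+4 fires, +2 burnt)
  -> target ignites at step 5
Step 6: cell (0,1)='.' (+4 fires, +4 burnt)
Step 7: cell (0,1)='.' (+1 fires, +4 burnt)
Step 8: cell (0,1)='.' (+0 fires, +1 burnt)
  fire out at step 8

5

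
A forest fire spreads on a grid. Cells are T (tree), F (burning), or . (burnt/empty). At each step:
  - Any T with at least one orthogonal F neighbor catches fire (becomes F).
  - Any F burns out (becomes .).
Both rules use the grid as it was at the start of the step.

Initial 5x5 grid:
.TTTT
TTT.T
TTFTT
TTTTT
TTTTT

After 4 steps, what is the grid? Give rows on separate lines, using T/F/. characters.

Step 1: 4 trees catch fire, 1 burn out
  .TTTT
  TTF.T
  TF.FT
  TTFTT
  TTTTT
Step 2: 7 trees catch fire, 4 burn out
  .TFTT
  TF..T
  F...F
  TF.FT
  TTFTT
Step 3: 8 trees catch fire, 7 burn out
  .F.FT
  F...F
  .....
  F...F
  TF.FT
Step 4: 3 trees catch fire, 8 burn out
  ....F
  .....
  .....
  .....
  F...F

....F
.....
.....
.....
F...F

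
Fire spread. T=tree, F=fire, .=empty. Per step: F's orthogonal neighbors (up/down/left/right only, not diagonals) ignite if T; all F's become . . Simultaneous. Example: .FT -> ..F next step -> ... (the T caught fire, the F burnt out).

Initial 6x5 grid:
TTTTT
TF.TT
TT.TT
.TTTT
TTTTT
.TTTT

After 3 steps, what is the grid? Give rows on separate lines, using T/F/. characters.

Step 1: 3 trees catch fire, 1 burn out
  TFTTT
  F..TT
  TF.TT
  .TTTT
  TTTTT
  .TTTT
Step 2: 4 trees catch fire, 3 burn out
  F.FTT
  ...TT
  F..TT
  .FTTT
  TTTTT
  .TTTT
Step 3: 3 trees catch fire, 4 burn out
  ...FT
  ...TT
  ...TT
  ..FTT
  TFTTT
  .TTTT

...FT
...TT
...TT
..FTT
TFTTT
.TTTT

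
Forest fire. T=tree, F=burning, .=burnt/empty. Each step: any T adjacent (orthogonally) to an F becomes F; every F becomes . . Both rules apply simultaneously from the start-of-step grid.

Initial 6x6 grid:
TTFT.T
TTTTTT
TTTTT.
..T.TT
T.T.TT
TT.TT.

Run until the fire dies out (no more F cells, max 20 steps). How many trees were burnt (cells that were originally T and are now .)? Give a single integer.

Step 1: +3 fires, +1 burnt (F count now 3)
Step 2: +4 fires, +3 burnt (F count now 4)
Step 3: +5 fires, +4 burnt (F count now 5)
Step 4: +4 fires, +5 burnt (F count now 4)
Step 5: +2 fires, +4 burnt (F count now 2)
Step 6: +2 fires, +2 burnt (F count now 2)
Step 7: +2 fires, +2 burnt (F count now 2)
Step 8: +1 fires, +2 burnt (F count now 1)
Step 9: +0 fires, +1 burnt (F count now 0)
Fire out after step 9
Initially T: 26, now '.': 33
Total burnt (originally-T cells now '.'): 23

Answer: 23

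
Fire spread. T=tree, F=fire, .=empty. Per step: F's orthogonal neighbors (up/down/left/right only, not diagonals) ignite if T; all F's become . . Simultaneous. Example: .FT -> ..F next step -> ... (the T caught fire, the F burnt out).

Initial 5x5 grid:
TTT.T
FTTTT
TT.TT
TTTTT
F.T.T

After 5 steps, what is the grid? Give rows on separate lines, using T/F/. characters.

Step 1: 4 trees catch fire, 2 burn out
  FTT.T
  .FTTT
  FT.TT
  FTTTT
  ..T.T
Step 2: 4 trees catch fire, 4 burn out
  .FT.T
  ..FTT
  .F.TT
  .FTTT
  ..T.T
Step 3: 3 trees catch fire, 4 burn out
  ..F.T
  ...FT
  ...TT
  ..FTT
  ..T.T
Step 4: 4 trees catch fire, 3 burn out
  ....T
  ....F
  ...FT
  ...FT
  ..F.T
Step 5: 3 trees catch fire, 4 burn out
  ....F
  .....
  ....F
  ....F
  ....T

....F
.....
....F
....F
....T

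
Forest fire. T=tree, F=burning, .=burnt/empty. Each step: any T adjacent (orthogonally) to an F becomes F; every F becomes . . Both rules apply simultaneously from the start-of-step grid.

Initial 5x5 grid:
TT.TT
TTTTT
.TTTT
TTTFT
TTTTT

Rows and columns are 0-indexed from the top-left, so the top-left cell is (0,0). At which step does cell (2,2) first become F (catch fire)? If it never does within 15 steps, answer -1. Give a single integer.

Step 1: cell (2,2)='T' (+4 fires, +1 burnt)
Step 2: cell (2,2)='F' (+6 fires, +4 burnt)
  -> target ignites at step 2
Step 3: cell (2,2)='.' (+6 fires, +6 burnt)
Step 4: cell (2,2)='.' (+3 fires, +6 burnt)
Step 5: cell (2,2)='.' (+2 fires, +3 burnt)
Step 6: cell (2,2)='.' (+1 fires, +2 burnt)
Step 7: cell (2,2)='.' (+0 fires, +1 burnt)
  fire out at step 7

2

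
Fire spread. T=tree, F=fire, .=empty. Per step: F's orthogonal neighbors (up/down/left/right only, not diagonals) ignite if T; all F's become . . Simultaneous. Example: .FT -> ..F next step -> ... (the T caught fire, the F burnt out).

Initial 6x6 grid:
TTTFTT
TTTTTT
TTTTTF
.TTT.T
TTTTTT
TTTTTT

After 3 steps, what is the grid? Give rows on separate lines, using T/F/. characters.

Step 1: 6 trees catch fire, 2 burn out
  TTF.FT
  TTTFTF
  TTTTF.
  .TTT.F
  TTTTTT
  TTTTTT
Step 2: 6 trees catch fire, 6 burn out
  TF...F
  TTF.F.
  TTTF..
  .TTT..
  TTTTTF
  TTTTTT
Step 3: 6 trees catch fire, 6 burn out
  F.....
  TF....
  TTF...
  .TTF..
  TTTTF.
  TTTTTF

F.....
TF....
TTF...
.TTF..
TTTTF.
TTTTTF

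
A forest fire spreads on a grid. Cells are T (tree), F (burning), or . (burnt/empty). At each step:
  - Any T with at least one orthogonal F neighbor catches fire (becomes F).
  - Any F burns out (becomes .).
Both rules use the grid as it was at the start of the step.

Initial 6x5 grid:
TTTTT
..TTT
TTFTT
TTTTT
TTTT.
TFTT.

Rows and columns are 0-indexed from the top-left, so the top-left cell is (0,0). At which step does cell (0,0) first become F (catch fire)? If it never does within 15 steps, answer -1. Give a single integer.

Step 1: cell (0,0)='T' (+7 fires, +2 burnt)
Step 2: cell (0,0)='T' (+9 fires, +7 burnt)
Step 3: cell (0,0)='T' (+6 fires, +9 burnt)
Step 4: cell (0,0)='F' (+2 fires, +6 burnt)
  -> target ignites at step 4
Step 5: cell (0,0)='.' (+0 fires, +2 burnt)
  fire out at step 5

4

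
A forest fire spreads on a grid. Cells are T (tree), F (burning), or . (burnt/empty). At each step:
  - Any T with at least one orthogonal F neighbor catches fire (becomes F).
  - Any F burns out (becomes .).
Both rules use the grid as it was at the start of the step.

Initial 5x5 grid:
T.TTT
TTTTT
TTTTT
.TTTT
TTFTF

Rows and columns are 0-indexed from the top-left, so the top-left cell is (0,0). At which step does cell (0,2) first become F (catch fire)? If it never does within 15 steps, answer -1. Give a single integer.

Step 1: cell (0,2)='T' (+4 fires, +2 burnt)
Step 2: cell (0,2)='T' (+5 fires, +4 burnt)
Step 3: cell (0,2)='T' (+4 fires, +5 burnt)
Step 4: cell (0,2)='F' (+5 fires, +4 burnt)
  -> target ignites at step 4
Step 5: cell (0,2)='.' (+2 fires, +5 burnt)
Step 6: cell (0,2)='.' (+1 fires, +2 burnt)
Step 7: cell (0,2)='.' (+0 fires, +1 burnt)
  fire out at step 7

4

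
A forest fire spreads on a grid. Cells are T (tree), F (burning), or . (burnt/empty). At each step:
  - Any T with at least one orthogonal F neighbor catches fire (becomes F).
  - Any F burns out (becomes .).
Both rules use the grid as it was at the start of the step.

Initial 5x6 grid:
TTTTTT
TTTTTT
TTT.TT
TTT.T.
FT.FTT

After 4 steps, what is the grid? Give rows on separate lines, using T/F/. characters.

Step 1: 3 trees catch fire, 2 burn out
  TTTTTT
  TTTTTT
  TTT.TT
  FTT.T.
  .F..FT
Step 2: 4 trees catch fire, 3 burn out
  TTTTTT
  TTTTTT
  FTT.TT
  .FT.F.
  .....F
Step 3: 4 trees catch fire, 4 burn out
  TTTTTT
  FTTTTT
  .FT.FT
  ..F...
  ......
Step 4: 5 trees catch fire, 4 burn out
  FTTTTT
  .FTTFT
  ..F..F
  ......
  ......

FTTTTT
.FTTFT
..F..F
......
......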